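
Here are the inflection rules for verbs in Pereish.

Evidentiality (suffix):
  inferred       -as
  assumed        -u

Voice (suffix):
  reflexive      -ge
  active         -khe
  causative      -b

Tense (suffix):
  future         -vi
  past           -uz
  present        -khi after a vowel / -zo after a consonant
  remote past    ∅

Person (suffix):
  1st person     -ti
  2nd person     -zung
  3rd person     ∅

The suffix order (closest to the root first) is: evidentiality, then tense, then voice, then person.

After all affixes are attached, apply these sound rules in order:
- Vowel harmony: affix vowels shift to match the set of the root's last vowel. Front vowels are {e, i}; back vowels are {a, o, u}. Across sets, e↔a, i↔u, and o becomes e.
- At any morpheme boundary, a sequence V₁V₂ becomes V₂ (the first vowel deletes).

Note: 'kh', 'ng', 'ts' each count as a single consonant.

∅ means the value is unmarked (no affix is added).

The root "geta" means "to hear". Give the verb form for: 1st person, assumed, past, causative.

getuzbtu

Attach evidentiality assumed -u → getau.
Attach tense past -uz → getauuz.
Attach voice causative -b → getauuzb.
Attach person 1st person -ti → getauuzbti.
Apply vowel harmony: getauuzbti → getauuzbtu.
Apply vowel deletion: getauuzbtu → getuzbtu.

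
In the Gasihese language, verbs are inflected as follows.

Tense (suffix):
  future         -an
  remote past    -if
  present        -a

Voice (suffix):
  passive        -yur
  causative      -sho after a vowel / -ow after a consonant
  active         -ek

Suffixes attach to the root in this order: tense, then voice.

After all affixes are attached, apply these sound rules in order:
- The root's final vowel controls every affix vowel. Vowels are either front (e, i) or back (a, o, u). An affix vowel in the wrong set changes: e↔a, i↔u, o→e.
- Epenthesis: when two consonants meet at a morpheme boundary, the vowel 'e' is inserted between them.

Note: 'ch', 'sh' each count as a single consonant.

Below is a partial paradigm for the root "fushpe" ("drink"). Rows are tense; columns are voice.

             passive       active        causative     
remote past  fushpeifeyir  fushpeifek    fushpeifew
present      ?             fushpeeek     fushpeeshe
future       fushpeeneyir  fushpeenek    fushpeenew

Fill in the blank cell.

Attach tense present -a → fushpea.
Attach voice passive -yur → fushpeayur.
Apply vowel harmony: fushpeayur → fushpeeyir.
Epenthesis: no change.

fushpeeyir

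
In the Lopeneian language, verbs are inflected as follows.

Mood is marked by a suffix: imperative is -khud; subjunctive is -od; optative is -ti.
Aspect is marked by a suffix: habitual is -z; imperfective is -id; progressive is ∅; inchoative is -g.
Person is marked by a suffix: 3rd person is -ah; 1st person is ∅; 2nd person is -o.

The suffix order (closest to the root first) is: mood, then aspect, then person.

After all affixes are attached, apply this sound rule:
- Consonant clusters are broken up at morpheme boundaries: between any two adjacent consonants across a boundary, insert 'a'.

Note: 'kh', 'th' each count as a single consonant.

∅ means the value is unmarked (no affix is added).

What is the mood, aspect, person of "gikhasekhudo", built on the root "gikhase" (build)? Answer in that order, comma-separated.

Segment: gikhase-khud-o.
mood: -khud → imperative.
aspect: ∅ → progressive.
person: -o → 2nd person.

imperative, progressive, 2nd person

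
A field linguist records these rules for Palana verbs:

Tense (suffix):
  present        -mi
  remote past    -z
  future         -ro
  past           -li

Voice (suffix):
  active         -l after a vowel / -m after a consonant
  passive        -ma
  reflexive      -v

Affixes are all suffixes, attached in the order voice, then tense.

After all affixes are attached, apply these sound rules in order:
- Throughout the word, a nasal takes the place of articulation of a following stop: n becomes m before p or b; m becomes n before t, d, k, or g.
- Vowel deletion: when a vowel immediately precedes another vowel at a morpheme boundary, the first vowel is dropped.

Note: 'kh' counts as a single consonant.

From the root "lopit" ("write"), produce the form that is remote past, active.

Attach voice active -m (after consonant 't') → lopitm.
Attach tense remote past -z → lopitmz.
Nasal assimilation: no change.
Vowel deletion: no change.

lopitmz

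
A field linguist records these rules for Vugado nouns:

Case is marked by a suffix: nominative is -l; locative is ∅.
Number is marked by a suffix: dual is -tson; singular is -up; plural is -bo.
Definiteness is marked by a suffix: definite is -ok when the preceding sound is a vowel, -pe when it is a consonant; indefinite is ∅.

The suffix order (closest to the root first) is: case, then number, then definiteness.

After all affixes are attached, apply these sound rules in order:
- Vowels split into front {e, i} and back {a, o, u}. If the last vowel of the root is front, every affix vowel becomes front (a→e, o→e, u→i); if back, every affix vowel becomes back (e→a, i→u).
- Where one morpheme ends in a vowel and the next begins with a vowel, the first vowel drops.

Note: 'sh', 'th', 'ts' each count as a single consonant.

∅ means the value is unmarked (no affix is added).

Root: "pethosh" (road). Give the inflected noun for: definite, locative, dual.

case = locative: zero marking, form stays pethosh.
Attach number dual -tson → pethoshtson.
Attach definiteness definite -pe (after consonant 'n') → pethoshtsonpe.
Apply vowel harmony: pethoshtsonpe → pethoshtsonpa.
Vowel deletion: no change.

pethoshtsonpa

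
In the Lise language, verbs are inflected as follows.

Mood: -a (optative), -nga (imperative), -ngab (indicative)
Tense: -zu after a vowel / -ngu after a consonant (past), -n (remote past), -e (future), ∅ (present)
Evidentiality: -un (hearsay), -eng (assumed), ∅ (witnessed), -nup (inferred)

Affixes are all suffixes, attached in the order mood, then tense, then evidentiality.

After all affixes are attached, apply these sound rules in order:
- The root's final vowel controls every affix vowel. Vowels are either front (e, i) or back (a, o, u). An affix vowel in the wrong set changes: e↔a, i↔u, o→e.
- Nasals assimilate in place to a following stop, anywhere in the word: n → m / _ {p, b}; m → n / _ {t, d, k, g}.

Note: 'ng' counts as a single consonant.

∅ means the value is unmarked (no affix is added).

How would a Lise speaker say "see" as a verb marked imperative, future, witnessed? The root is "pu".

Attach mood imperative -nga → punga.
Attach tense future -e → pungae.
evidentiality = witnessed: zero marking, form stays pungae.
Apply vowel harmony: pungae → pungaa.
Nasal assimilation: no change.

pungaa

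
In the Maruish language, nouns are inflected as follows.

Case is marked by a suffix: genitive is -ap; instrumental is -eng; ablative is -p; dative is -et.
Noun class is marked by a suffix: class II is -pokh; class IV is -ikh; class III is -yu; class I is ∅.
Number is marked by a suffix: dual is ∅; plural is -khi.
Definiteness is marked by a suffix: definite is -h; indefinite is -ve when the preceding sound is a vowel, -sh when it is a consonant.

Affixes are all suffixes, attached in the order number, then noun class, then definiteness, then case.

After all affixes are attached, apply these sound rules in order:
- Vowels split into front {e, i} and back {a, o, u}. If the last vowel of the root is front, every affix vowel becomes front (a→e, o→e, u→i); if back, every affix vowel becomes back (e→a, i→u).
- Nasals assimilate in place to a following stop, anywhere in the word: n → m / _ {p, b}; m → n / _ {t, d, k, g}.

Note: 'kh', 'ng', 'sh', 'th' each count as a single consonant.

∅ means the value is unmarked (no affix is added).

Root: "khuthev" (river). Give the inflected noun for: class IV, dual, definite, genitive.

number = dual: zero marking, form stays khuthev.
Attach noun class class IV -ikh → khuthevikh.
Attach definiteness definite -h → khuthevikhh.
Attach case genitive -ap → khuthevikhhap.
Apply vowel harmony: khuthevikhhap → khuthevikhhep.
Nasal assimilation: no change.

khuthevikhhep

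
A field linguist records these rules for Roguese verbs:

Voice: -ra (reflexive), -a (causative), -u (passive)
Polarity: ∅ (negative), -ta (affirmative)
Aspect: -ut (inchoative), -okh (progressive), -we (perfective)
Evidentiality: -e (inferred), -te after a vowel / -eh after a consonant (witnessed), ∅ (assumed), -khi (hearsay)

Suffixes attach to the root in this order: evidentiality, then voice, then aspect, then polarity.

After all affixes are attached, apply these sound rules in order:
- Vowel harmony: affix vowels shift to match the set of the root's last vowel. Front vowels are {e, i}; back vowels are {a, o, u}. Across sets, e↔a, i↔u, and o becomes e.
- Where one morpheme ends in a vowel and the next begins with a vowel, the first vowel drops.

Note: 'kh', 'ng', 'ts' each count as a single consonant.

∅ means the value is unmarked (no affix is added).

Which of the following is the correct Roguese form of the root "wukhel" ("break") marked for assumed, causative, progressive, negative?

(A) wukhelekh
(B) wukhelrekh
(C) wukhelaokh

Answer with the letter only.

evidentiality = assumed: zero marking, form stays wukhel.
Attach voice causative -a → wukhela.
Attach aspect progressive -okh → wukhelaokh.
polarity = negative: zero marking, form stays wukhelaokh.
Apply vowel harmony: wukhelaokh → wukheleekh.
Apply vowel deletion: wukheleekh → wukhelekh.
So the correct form is wukhelekh, option (A).
(B) wukhelrekh is wrong: it uses reflexive instead of causative for voice.
(C) wukhelaokh is wrong: it fails to apply the sound rule(s).

A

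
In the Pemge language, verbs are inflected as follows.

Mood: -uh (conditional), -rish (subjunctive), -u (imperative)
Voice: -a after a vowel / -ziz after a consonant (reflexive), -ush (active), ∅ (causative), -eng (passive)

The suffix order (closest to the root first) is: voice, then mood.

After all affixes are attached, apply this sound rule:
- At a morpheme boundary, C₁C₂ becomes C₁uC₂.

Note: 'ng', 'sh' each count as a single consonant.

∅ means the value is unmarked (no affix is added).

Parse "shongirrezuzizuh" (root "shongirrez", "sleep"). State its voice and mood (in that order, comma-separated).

reflexive, conditional

Segment: shongirrez-ziz-uh.
voice: -a/ziz → reflexive.
mood: -uh → conditional.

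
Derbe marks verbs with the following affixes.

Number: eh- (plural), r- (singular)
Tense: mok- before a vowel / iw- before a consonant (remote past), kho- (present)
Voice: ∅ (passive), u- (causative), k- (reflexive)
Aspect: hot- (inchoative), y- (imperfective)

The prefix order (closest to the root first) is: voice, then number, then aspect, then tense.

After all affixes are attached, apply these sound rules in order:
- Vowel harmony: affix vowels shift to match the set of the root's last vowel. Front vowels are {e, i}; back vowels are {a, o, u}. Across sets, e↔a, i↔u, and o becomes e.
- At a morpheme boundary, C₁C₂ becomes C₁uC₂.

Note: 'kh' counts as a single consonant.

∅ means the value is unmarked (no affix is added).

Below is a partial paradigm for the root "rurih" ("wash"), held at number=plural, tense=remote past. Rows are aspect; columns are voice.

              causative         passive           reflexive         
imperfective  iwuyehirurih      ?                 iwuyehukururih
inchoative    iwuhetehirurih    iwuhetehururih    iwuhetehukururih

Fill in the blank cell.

voice = passive: zero marking, form stays rurih.
Attach number plural eh- → ehrurih.
Attach aspect imperfective y- → yehrurih.
Attach tense remote past iw- (before consonant 'y') → iwyehrurih.
Vowel harmony: no change.
Apply epenthesis: iwyehrurih → iwuyehururih.

iwuyehururih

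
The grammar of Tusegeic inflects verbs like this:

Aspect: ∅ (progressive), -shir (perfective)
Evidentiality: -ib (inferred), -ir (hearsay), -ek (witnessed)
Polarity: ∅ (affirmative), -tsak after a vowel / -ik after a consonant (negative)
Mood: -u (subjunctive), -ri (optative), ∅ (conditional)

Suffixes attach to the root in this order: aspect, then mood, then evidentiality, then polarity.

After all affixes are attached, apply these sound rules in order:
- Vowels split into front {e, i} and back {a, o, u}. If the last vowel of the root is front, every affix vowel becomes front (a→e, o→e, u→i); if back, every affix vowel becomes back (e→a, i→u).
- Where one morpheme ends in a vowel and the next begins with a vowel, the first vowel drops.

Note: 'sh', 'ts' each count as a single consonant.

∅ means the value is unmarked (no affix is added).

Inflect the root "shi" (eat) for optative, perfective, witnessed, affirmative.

Attach aspect perfective -shir → shishir.
Attach mood optative -ri → shishirri.
Attach evidentiality witnessed -ek → shishirriek.
polarity = affirmative: zero marking, form stays shishirriek.
Vowel harmony: no change.
Apply vowel deletion: shishirriek → shishirrek.

shishirrek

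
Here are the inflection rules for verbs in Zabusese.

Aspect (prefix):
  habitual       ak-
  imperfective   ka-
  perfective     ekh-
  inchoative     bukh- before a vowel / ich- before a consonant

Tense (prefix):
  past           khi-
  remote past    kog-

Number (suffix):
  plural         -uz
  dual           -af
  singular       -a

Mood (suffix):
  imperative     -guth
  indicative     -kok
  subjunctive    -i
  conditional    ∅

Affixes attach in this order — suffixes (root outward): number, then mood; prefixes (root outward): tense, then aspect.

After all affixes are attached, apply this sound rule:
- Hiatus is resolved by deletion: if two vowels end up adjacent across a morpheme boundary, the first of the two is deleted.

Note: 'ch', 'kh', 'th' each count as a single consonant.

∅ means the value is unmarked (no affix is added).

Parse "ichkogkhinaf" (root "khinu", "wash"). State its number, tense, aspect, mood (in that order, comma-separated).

Segment: ich-kog-khinu-af.
number: -af → dual.
tense: kog- → remote past.
aspect: bukh/ich- → inchoative.
mood: ∅ → conditional.

dual, remote past, inchoative, conditional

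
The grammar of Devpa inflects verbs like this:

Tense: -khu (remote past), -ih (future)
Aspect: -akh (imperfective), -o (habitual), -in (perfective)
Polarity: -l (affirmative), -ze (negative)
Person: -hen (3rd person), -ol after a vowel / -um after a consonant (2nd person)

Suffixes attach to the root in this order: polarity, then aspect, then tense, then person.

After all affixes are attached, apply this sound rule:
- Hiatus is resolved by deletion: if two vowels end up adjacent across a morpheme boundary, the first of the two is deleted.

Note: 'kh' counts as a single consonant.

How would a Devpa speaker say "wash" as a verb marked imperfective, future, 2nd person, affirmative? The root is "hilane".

hilanelakhihum

Attach polarity affirmative -l → hilanel.
Attach aspect imperfective -akh → hilanelakh.
Attach tense future -ih → hilanelakhih.
Attach person 2nd person -um (after consonant 'h') → hilanelakhihum.
Vowel deletion: no change.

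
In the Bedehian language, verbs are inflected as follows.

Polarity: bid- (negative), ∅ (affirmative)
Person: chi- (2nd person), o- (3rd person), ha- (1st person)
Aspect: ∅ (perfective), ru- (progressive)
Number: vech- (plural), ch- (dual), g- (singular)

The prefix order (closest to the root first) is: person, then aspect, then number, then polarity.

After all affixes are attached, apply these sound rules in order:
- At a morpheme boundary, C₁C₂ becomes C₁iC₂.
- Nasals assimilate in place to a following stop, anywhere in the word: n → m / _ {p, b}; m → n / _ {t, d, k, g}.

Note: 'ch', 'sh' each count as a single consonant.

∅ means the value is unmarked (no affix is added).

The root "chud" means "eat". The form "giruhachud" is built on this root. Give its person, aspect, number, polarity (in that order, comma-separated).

Segment: g-ru-ha-chud.
person: ha- → 1st person.
aspect: ru- → progressive.
number: g- → singular.
polarity: ∅ → affirmative.

1st person, progressive, singular, affirmative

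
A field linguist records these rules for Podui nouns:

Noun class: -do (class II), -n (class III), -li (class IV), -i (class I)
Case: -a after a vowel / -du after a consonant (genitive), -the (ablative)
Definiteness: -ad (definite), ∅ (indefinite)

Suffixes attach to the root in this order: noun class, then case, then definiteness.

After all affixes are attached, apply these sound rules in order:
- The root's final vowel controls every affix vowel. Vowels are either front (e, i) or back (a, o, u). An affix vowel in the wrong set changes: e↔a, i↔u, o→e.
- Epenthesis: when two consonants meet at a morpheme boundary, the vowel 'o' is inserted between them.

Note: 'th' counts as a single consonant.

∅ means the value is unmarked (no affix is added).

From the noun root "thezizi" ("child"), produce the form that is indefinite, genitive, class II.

Attach noun class class II -do → thezizido.
Attach case genitive -a (after vowel 'o') → thezizidoa.
definiteness = indefinite: zero marking, form stays thezizidoa.
Apply vowel harmony: thezizidoa → thezizidee.
Epenthesis: no change.

thezizidee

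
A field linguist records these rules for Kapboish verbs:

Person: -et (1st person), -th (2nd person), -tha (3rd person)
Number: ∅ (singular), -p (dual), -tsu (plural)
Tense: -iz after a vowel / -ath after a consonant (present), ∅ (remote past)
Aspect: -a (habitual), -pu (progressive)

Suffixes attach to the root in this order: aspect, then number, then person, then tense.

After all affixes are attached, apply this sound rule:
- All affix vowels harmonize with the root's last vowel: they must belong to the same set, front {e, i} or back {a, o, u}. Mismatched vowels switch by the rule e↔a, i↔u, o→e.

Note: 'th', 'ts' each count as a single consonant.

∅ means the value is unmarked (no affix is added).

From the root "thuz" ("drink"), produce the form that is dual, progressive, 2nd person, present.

Attach aspect progressive -pu → thuzpu.
Attach number dual -p → thuzpup.
Attach person 2nd person -th → thuzpupth.
Attach tense present -ath (after consonant 'th') → thuzpupthath.
Vowel harmony: no change.

thuzpupthath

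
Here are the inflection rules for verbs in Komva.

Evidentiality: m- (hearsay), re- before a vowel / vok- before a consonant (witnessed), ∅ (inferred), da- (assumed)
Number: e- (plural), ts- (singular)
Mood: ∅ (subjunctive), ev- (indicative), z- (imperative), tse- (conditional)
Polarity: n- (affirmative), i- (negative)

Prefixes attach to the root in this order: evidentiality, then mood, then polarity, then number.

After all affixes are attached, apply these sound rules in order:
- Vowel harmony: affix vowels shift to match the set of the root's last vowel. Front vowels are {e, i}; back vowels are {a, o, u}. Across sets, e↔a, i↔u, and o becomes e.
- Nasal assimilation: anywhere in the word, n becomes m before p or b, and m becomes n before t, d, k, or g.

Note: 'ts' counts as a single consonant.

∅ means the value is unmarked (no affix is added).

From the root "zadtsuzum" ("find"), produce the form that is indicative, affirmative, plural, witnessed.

Attach evidentiality witnessed vok- (before consonant 'z') → vokzadtsuzum.
Attach mood indicative ev- → evvokzadtsuzum.
Attach polarity affirmative n- → nevvokzadtsuzum.
Attach number plural e- → enevvokzadtsuzum.
Apply vowel harmony: enevvokzadtsuzum → anavvokzadtsuzum.
Nasal assimilation: no change.

anavvokzadtsuzum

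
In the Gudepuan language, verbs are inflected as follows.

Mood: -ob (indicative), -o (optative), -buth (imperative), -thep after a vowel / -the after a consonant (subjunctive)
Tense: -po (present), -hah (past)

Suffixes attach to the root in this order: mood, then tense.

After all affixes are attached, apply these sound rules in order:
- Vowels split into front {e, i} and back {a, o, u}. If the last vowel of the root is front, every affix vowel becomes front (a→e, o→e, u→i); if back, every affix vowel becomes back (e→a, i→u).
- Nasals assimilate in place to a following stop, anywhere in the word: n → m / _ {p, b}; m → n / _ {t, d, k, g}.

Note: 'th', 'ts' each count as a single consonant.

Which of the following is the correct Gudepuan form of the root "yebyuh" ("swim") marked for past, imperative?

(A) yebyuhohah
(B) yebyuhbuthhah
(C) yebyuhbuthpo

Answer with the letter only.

B

Attach mood imperative -buth → yebyuhbuth.
Attach tense past -hah → yebyuhbuthhah.
Vowel harmony: no change.
Nasal assimilation: no change.
So the correct form is yebyuhbuthhah, option (B).
(C) yebyuhbuthpo is wrong: it uses present instead of past for tense.
(A) yebyuhohah is wrong: it uses optative instead of imperative for mood.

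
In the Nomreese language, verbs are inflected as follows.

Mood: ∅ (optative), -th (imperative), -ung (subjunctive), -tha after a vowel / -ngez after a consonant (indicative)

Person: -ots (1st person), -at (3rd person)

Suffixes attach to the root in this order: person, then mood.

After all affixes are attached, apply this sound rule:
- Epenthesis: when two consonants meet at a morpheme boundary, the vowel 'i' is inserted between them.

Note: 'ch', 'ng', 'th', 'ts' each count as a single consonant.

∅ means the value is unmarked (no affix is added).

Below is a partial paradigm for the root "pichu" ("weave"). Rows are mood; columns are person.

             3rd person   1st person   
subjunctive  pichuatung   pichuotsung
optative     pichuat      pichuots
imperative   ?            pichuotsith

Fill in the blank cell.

Attach person 3rd person -at → pichuat.
Attach mood imperative -th → pichuatth.
Apply epenthesis: pichuatth → pichuatith.

pichuatith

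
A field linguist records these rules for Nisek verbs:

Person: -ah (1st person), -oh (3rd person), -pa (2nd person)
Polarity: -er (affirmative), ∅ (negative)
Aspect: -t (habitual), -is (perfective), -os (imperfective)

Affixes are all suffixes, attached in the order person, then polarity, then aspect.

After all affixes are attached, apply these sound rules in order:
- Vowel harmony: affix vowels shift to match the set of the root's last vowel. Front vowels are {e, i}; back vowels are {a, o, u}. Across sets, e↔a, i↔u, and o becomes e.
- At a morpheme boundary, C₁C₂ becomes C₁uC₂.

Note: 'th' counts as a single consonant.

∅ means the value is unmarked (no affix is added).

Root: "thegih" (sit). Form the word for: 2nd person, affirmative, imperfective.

thegihupeeres

Attach person 2nd person -pa → thegihpa.
Attach polarity affirmative -er → thegihpaer.
Attach aspect imperfective -os → thegihpaeros.
Apply vowel harmony: thegihpaeros → thegihpeeres.
Apply epenthesis: thegihpeeres → thegihupeeres.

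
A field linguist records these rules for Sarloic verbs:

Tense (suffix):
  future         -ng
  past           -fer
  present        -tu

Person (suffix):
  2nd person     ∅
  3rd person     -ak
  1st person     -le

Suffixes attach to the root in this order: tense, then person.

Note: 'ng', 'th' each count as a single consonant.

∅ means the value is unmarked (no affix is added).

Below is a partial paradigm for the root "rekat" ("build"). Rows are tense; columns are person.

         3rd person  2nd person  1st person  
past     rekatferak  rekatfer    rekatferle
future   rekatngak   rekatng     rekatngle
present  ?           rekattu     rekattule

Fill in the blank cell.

Attach tense present -tu → rekattu.
Attach person 3rd person -ak → rekattuak.

rekattuak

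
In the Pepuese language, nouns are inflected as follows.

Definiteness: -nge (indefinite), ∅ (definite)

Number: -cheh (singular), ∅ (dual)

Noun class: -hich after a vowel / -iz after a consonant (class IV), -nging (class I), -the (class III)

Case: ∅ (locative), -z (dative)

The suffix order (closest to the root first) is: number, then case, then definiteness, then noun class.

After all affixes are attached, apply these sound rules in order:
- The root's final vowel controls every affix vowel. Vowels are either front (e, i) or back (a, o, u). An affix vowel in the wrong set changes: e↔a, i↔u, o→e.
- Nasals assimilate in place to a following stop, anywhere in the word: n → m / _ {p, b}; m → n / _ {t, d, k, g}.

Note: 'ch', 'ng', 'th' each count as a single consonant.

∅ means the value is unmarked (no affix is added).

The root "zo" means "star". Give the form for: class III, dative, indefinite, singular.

zochahzngatha

Attach number singular -cheh → zocheh.
Attach case dative -z → zochehz.
Attach definiteness indefinite -nge → zochehznge.
Attach noun class class III -the → zochehzngethe.
Apply vowel harmony: zochehzngethe → zochahzngatha.
Nasal assimilation: no change.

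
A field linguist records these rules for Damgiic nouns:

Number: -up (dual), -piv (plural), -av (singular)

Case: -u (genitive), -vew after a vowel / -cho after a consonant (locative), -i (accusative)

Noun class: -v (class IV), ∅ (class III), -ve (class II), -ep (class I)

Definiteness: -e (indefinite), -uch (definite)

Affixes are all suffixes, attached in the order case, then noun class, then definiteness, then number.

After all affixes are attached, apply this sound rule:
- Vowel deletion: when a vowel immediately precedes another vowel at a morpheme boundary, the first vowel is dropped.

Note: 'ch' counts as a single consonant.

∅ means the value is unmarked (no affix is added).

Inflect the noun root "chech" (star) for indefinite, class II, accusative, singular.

Attach case accusative -i → chechi.
Attach noun class class II -ve → chechive.
Attach definiteness indefinite -e → chechivee.
Attach number singular -av → chechiveeav.
Apply vowel deletion: chechiveeav → chechivav.

chechivav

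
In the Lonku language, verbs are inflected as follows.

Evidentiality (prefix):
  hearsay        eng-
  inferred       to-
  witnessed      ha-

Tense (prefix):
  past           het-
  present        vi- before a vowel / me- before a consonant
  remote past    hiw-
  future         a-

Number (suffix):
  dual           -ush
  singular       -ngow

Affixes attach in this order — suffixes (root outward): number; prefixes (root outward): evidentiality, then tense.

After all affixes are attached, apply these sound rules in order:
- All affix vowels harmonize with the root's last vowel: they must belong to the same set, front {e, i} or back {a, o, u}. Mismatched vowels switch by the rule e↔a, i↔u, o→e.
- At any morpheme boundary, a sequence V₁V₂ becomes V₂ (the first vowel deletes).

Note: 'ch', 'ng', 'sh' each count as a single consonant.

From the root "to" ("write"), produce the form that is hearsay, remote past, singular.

huwangtongow

Attach evidentiality hearsay eng- → engto.
Attach tense remote past hiw- → hiwengto.
Attach number singular -ngow → hiwengtongow.
Apply vowel harmony: hiwengtongow → huwangtongow.
Vowel deletion: no change.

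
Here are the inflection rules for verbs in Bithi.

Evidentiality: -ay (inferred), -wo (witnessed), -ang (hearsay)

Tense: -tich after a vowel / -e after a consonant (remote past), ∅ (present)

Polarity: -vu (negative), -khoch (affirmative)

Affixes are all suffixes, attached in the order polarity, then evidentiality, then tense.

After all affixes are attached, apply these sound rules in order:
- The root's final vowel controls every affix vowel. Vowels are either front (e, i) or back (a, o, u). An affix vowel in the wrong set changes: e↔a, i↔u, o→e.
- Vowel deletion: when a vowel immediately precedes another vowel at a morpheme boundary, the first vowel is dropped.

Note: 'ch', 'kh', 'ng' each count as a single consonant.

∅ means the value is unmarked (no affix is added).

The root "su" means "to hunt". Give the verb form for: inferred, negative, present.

Attach polarity negative -vu → suvu.
Attach evidentiality inferred -ay → suvuay.
tense = present: zero marking, form stays suvuay.
Vowel harmony: no change.
Apply vowel deletion: suvuay → suvay.

suvay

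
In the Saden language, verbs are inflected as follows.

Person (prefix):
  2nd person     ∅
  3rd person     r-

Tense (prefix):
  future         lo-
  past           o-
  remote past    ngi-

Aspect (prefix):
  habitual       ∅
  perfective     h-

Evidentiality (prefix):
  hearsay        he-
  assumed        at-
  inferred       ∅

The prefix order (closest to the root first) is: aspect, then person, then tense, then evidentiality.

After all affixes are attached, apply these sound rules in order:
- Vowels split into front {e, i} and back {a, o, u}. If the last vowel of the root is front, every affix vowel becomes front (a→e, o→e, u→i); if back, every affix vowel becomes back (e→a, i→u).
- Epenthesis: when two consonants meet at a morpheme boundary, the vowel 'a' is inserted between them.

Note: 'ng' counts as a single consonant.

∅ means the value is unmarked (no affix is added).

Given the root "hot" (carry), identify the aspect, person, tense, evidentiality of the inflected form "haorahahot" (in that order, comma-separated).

Segment: he-o-r-h-hot.
aspect: h- → perfective.
person: r- → 3rd person.
tense: o- → past.
evidentiality: he- → hearsay.

perfective, 3rd person, past, hearsay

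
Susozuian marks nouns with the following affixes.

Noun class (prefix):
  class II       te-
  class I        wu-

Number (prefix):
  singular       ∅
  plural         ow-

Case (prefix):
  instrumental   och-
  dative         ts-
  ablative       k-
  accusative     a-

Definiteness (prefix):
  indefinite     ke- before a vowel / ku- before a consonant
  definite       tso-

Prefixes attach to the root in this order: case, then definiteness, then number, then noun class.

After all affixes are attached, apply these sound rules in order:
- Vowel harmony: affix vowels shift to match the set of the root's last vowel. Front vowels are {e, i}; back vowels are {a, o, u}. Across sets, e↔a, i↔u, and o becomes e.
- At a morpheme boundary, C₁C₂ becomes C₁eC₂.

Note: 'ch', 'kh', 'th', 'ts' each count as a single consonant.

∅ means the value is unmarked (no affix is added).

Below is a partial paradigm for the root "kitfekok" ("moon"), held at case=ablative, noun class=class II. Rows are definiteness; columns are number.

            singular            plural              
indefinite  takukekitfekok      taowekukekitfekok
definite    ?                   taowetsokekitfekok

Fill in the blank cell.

Attach case ablative k- → kkitfekok.
Attach definiteness definite tso- → tsokkitfekok.
number = singular: zero marking, form stays tsokkitfekok.
Attach noun class class II te- → tetsokkitfekok.
Apply vowel harmony: tetsokkitfekok → tatsokkitfekok.
Apply epenthesis: tatsokkitfekok → tatsokekitfekok.

tatsokekitfekok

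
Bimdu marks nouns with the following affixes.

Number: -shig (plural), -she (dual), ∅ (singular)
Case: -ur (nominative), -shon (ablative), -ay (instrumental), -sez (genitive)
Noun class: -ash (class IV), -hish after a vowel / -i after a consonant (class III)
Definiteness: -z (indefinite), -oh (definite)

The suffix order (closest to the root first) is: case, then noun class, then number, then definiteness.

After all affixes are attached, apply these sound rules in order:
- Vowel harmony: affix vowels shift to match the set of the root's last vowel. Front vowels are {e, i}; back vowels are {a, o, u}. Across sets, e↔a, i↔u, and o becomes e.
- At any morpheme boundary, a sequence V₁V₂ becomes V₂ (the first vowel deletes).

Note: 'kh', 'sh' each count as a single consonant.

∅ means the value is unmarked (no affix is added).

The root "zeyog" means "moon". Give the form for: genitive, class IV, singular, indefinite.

Attach case genitive -sez → zeyogsez.
Attach noun class class IV -ash → zeyogsezash.
number = singular: zero marking, form stays zeyogsezash.
Attach definiteness indefinite -z → zeyogsezashz.
Apply vowel harmony: zeyogsezashz → zeyogsazashz.
Vowel deletion: no change.

zeyogsazashz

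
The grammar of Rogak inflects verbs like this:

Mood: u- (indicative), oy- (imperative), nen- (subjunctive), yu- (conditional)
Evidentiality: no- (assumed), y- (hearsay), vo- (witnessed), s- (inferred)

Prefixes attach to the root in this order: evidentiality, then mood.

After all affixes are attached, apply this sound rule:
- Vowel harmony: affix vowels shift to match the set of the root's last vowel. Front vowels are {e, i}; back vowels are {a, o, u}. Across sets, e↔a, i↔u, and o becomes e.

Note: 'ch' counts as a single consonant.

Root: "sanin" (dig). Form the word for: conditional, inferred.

yissanin

Attach evidentiality inferred s- → ssanin.
Attach mood conditional yu- → yussanin.
Apply vowel harmony: yussanin → yissanin.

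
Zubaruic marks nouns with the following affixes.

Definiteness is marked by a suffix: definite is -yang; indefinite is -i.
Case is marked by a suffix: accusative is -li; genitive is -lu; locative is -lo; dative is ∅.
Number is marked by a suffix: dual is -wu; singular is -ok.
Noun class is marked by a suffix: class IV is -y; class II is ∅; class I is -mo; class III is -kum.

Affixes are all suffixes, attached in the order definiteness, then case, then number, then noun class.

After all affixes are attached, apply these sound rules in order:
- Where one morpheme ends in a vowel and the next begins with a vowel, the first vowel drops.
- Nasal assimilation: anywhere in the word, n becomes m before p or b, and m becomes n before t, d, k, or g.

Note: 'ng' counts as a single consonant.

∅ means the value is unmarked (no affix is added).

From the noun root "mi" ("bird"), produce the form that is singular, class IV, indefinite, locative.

miloky

Attach definiteness indefinite -i → mii.
Attach case locative -lo → miilo.
Attach number singular -ok → miilook.
Attach noun class class IV -y → miilooky.
Apply vowel deletion: miilooky → miloky.
Nasal assimilation: no change.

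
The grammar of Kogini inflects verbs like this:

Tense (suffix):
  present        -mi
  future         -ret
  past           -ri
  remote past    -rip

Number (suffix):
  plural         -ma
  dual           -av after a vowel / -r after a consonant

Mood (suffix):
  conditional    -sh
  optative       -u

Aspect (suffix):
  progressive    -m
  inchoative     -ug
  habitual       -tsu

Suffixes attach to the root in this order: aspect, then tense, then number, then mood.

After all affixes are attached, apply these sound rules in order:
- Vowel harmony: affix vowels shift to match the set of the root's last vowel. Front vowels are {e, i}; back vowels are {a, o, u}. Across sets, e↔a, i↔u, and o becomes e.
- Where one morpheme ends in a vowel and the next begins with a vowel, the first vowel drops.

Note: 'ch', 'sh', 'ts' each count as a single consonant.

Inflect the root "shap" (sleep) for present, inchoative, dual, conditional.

Attach aspect inchoative -ug → shapug.
Attach tense present -mi → shapugmi.
Attach number dual -av (after vowel 'i') → shapugmiav.
Attach mood conditional -sh → shapugmiavsh.
Apply vowel harmony: shapugmiavsh → shapugmuavsh.
Apply vowel deletion: shapugmuavsh → shapugmavsh.

shapugmavsh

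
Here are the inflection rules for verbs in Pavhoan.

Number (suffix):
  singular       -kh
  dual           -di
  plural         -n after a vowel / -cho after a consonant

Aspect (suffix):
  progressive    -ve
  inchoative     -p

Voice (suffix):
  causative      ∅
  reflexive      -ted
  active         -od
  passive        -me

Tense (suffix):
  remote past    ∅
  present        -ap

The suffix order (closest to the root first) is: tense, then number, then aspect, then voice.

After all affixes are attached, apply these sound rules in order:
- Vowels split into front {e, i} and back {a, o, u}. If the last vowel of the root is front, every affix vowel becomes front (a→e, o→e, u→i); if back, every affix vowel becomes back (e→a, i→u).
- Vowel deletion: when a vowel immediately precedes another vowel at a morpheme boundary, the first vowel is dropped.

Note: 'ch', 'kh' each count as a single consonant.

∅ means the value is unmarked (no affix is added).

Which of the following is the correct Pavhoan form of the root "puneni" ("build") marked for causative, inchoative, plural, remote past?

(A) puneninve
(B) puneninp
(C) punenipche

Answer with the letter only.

B

tense = remote past: zero marking, form stays puneni.
Attach number plural -n (after vowel 'i') → punenin.
Attach aspect inchoative -p → puneninp.
voice = causative: zero marking, form stays puneninp.
Vowel harmony: no change.
Vowel deletion: no change.
So the correct form is puneninp, option (B).
(C) punenipche is wrong: it has the affixes in the wrong order.
(A) puneninve is wrong: it uses progressive instead of inchoative for aspect.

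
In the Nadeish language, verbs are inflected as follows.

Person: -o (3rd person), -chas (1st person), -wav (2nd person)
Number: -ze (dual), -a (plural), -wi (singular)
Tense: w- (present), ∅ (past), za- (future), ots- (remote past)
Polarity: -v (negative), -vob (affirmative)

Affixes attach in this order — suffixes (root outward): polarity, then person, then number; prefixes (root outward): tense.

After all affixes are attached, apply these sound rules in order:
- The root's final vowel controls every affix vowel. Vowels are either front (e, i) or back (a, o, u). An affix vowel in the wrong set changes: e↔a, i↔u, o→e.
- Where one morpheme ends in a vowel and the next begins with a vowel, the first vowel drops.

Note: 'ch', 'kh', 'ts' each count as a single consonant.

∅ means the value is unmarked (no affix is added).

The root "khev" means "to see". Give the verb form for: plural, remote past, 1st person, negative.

etskhevvchese

Attach polarity negative -v → khevv.
Attach person 1st person -chas → khevvchas.
Attach tense remote past ots- → otskhevvchas.
Attach number plural -a → otskhevvchasa.
Apply vowel harmony: otskhevvchasa → etskhevvchese.
Vowel deletion: no change.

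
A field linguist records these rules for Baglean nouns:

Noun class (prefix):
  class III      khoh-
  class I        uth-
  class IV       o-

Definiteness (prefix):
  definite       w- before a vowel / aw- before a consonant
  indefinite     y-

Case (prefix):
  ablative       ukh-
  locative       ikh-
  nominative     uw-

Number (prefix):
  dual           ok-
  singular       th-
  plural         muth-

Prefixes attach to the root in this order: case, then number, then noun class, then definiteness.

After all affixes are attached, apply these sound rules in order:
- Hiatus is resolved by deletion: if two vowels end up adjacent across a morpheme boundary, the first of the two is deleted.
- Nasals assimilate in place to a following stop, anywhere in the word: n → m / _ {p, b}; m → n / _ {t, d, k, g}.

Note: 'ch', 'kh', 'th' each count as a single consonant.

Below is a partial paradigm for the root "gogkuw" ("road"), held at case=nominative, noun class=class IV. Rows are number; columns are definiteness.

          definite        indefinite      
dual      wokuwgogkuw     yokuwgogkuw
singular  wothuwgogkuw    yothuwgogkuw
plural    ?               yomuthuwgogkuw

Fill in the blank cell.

Attach case nominative uw- → uwgogkuw.
Attach number plural muth- → muthuwgogkuw.
Attach noun class class IV o- → omuthuwgogkuw.
Attach definiteness definite w- (before vowel 'o') → womuthuwgogkuw.
Vowel deletion: no change.
Nasal assimilation: no change.

womuthuwgogkuw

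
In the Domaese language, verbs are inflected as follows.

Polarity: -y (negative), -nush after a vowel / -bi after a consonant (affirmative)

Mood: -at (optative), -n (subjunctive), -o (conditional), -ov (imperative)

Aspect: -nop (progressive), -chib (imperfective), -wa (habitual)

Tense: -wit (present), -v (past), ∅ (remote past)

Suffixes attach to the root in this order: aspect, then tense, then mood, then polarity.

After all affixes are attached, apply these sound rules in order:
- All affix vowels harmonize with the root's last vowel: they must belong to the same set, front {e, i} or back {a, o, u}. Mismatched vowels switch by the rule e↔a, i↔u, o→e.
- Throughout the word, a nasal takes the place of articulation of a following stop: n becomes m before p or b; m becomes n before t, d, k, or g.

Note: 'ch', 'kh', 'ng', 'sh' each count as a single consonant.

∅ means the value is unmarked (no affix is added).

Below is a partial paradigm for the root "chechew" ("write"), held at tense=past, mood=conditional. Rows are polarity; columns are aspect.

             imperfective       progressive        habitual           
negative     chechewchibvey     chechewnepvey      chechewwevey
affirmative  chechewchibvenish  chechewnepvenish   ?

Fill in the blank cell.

Attach aspect habitual -wa → chechewwa.
Attach tense past -v → chechewwav.
Attach mood conditional -o → chechewwavo.
Attach polarity affirmative -nush (after vowel 'o') → chechewwavonush.
Apply vowel harmony: chechewwavonush → chechewwevenish.
Nasal assimilation: no change.

chechewwevenish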